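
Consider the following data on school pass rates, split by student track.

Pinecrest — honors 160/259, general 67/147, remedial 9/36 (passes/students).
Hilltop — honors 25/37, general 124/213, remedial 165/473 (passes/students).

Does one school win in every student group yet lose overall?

Yes

Honors: Pinecrest 160/259 = 61.8%, Hilltop 25/37 = 67.6% → Hilltop
General: Pinecrest 67/147 = 45.6%, Hilltop 124/213 = 58.2% → Hilltop
Remedial: Pinecrest 9/36 = 25.0%, Hilltop 165/473 = 34.9% → Hilltop
Overall: Pinecrest 236/442 = 53.4%, Hilltop 314/723 = 43.4% → Pinecrest
Hilltop wins each student group but Pinecrest wins overall — the comparison reverses. Hilltop's students skew toward remedial, which has a lower base rate.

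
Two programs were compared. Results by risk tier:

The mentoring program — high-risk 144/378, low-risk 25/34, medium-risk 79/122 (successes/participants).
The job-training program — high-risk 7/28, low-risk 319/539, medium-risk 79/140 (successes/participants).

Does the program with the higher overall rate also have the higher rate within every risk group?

No

High-risk: the mentoring program 144/378 = 38.1%, the job-training program 7/28 = 25.0% → the mentoring program
Low-risk: the mentoring program 25/34 = 73.5%, the job-training program 319/539 = 59.2% → the mentoring program
Medium-risk: the mentoring program 79/122 = 64.8%, the job-training program 79/140 = 56.4% → the mentoring program
Overall: the mentoring program 248/534 = 46.4%, the job-training program 405/707 = 57.3% → the job-training program
The mentoring program wins each risk group but the job-training program wins overall — the comparison reverses. The mentoring program's participants skew toward high-risk, which has a lower base rate.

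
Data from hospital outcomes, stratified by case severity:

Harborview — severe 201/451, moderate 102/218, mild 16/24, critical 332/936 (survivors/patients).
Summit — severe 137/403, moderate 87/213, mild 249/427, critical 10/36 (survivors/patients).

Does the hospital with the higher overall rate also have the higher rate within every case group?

Severe: Harborview 201/451 = 44.6%, Summit 137/403 = 34.0% → Harborview
Moderate: Harborview 102/218 = 46.8%, Summit 87/213 = 40.8% → Harborview
Mild: Harborview 16/24 = 66.7%, Summit 249/427 = 58.3% → Harborview
Critical: Harborview 332/936 = 35.5%, Summit 10/36 = 27.8% → Harborview
Overall: Harborview 651/1629 = 40.0%, Summit 483/1079 = 44.8% → Summit
Harborview wins each case group but Summit wins overall — the comparison reverses. Harborview's patients skew toward critical, which has a lower base rate.

No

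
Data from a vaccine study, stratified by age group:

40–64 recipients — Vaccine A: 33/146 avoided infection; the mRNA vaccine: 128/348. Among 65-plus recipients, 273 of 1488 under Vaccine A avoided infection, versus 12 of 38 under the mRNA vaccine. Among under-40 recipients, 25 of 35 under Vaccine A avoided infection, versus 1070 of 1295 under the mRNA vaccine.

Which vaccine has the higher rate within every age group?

40–64: Vaccine A 33/146 = 22.6%, the mRNA vaccine 128/348 = 36.8% → the mRNA vaccine
65-plus: Vaccine A 273/1488 = 18.3%, the mRNA vaccine 12/38 = 31.6% → the mRNA vaccine
Under-40: Vaccine A 25/35 = 71.4%, the mRNA vaccine 1070/1295 = 82.6% → the mRNA vaccine
The mRNA vaccine has the higher rate in all 3 groups.

the mRNA vaccine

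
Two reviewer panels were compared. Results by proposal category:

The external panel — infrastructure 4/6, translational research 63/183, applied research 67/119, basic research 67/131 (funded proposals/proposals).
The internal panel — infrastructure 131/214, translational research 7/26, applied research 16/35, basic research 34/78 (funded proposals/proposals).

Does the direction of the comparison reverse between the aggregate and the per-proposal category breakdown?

Yes

Infrastructure: the external panel 4/6 = 66.7%, the internal panel 131/214 = 61.2% → the external panel
Translational research: the external panel 63/183 = 34.4%, the internal panel 7/26 = 26.9% → the external panel
Applied research: the external panel 67/119 = 56.3%, the internal panel 16/35 = 45.7% → the external panel
Basic research: the external panel 67/131 = 51.1%, the internal panel 34/78 = 43.6% → the external panel
Overall: the external panel 201/439 = 45.8%, the internal panel 188/353 = 53.3% → the internal panel
The external panel wins each proposal group but the internal panel wins overall — the comparison reverses. The external panel's proposals skew toward translational research, which has a lower base rate.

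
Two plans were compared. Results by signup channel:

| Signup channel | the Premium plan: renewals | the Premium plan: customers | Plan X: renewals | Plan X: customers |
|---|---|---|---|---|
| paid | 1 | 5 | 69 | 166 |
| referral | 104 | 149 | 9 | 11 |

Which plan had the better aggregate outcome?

the Premium plan

Paid: the Premium plan 1/5 = 20.0%, Plan X 69/166 = 41.6% → Plan X
Referral: the Premium plan 104/149 = 69.8%, Plan X 9/11 = 81.8% → Plan X
Overall: the Premium plan 105/154 = 68.2%, Plan X 78/177 = 44.1% → the Premium plan
(Plan X wins every signup group but the Premium plan wins overall — Plan X's customers skew toward the low-rate paid group.)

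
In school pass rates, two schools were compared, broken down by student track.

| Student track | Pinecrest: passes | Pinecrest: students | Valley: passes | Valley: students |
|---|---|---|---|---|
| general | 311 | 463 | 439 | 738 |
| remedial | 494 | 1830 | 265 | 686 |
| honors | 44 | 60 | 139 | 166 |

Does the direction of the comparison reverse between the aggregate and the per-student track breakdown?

No

General: Pinecrest 311/463 = 67.2%, Valley 439/738 = 59.5% → Pinecrest
Remedial: Pinecrest 494/1830 = 27.0%, Valley 265/686 = 38.6% → Valley
Honors: Pinecrest 44/60 = 73.3%, Valley 139/166 = 83.7% → Valley
Overall: Pinecrest 849/2353 = 36.1%, Valley 843/1590 = 53.0% → Valley
Neither sweeps: Pinecrest wins 1 of 3 groups, Valley wins 2. Valley wins overall but not every group — no Simpson reversal.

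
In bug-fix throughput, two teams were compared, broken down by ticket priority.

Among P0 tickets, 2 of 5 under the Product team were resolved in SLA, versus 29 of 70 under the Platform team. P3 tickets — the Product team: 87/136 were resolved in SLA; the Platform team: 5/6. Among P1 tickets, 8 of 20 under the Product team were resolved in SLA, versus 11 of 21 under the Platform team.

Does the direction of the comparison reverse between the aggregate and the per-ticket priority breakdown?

Yes

P0: the Product team 2/5 = 40.0%, the Platform team 29/70 = 41.4% → the Platform team
P3: the Product team 87/136 = 64.0%, the Platform team 5/6 = 83.3% → the Platform team
P1: the Product team 8/20 = 40.0%, the Platform team 11/21 = 52.4% → the Platform team
Overall: the Product team 97/161 = 60.2%, the Platform team 45/97 = 46.4% → the Product team
The Platform team wins each ticket group but the Product team wins overall — the comparison reverses. The Platform team's tickets skew toward P0, which has a lower base rate.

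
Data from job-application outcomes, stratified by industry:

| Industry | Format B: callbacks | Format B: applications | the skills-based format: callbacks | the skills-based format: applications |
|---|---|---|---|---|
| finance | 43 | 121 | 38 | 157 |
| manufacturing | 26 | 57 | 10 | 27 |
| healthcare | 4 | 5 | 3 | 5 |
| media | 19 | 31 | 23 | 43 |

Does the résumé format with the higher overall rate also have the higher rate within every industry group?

Yes

Finance: Format B 43/121 = 35.5%, the skills-based format 38/157 = 24.2% → Format B
Manufacturing: Format B 26/57 = 45.6%, the skills-based format 10/27 = 37.0% → Format B
Healthcare: Format B 4/5 = 80.0%, the skills-based format 3/5 = 60.0% → Format B
Media: Format B 19/31 = 61.3%, the skills-based format 23/43 = 53.5% → Format B
Overall: Format B 92/214 = 43.0%, the skills-based format 74/232 = 31.9% → Format B
Format B wins overall and in every industry group — no reversal.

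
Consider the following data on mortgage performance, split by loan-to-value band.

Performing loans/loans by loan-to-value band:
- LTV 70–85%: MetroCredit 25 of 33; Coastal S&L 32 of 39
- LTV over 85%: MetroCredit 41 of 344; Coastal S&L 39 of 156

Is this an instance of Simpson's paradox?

No

LTV 70–85%: MetroCredit 25/33 = 75.8%, Coastal S&L 32/39 = 82.1% → Coastal S&L
LTV over 85%: MetroCredit 41/344 = 11.9%, Coastal S&L 39/156 = 25.0% → Coastal S&L
Overall: MetroCredit 66/377 = 17.5%, Coastal S&L 71/195 = 36.4% → Coastal S&L
Coastal S&L wins overall and in every loan-to-value group — no reversal.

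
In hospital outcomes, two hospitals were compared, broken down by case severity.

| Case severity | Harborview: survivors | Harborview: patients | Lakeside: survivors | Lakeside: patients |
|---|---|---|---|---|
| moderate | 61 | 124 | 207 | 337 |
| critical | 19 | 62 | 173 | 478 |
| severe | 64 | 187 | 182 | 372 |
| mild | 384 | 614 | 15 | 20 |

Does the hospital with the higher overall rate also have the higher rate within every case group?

Moderate: Harborview 61/124 = 49.2%, Lakeside 207/337 = 61.4% → Lakeside
Critical: Harborview 19/62 = 30.6%, Lakeside 173/478 = 36.2% → Lakeside
Severe: Harborview 64/187 = 34.2%, Lakeside 182/372 = 48.9% → Lakeside
Mild: Harborview 384/614 = 62.5%, Lakeside 15/20 = 75.0% → Lakeside
Overall: Harborview 528/987 = 53.5%, Lakeside 577/1207 = 47.8% → Harborview
Lakeside wins each case group but Harborview wins overall — the comparison reverses. Lakeside's patients skew toward critical, which has a lower base rate.

No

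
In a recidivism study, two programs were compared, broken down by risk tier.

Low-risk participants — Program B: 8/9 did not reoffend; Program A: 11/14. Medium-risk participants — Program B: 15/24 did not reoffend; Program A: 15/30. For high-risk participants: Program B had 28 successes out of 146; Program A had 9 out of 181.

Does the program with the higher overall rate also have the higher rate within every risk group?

Yes

Low-risk: Program B 8/9 = 88.9%, Program A 11/14 = 78.6% → Program B
Medium-risk: Program B 15/24 = 62.5%, Program A 15/30 = 50.0% → Program B
High-risk: Program B 28/146 = 19.2%, Program A 9/181 = 5.0% → Program B
Overall: Program B 51/179 = 28.5%, Program A 35/225 = 15.6% → Program B
Program B wins overall and in every risk group — no reversal.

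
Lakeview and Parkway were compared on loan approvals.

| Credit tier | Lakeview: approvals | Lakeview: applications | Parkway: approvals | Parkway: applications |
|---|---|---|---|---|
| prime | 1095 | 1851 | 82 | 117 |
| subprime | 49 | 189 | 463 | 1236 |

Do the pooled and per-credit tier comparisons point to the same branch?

No

Prime: Lakeview 1095/1851 = 59.2%, Parkway 82/117 = 70.1% → Parkway
Subprime: Lakeview 49/189 = 25.9%, Parkway 463/1236 = 37.5% → Parkway
Overall: Lakeview 1144/2040 = 56.1%, Parkway 545/1353 = 40.3% → Lakeview
Parkway wins each credit group but Lakeview wins overall — the comparison reverses. Parkway's applications skew toward subprime, which has a lower base rate.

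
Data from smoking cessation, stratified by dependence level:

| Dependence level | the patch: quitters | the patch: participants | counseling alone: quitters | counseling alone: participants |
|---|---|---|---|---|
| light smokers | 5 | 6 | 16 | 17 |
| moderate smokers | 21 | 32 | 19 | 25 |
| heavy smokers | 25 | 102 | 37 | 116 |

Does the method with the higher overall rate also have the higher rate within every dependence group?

Light smokers: the patch 5/6 = 83.3%, counseling alone 16/17 = 94.1% → counseling alone
Moderate smokers: the patch 21/32 = 65.6%, counseling alone 19/25 = 76.0% → counseling alone
Heavy smokers: the patch 25/102 = 24.5%, counseling alone 37/116 = 31.9% → counseling alone
Overall: the patch 51/140 = 36.4%, counseling alone 72/158 = 45.6% → counseling alone
Counseling alone wins overall and in every dependence group — no reversal.

Yes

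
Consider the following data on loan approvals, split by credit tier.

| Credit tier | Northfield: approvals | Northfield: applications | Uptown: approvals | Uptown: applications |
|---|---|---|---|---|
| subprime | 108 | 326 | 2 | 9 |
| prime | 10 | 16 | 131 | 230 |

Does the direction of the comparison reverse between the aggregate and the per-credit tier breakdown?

Yes

Subprime: Northfield 108/326 = 33.1%, Uptown 2/9 = 22.2% → Northfield
Prime: Northfield 10/16 = 62.5%, Uptown 131/230 = 57.0% → Northfield
Overall: Northfield 118/342 = 34.5%, Uptown 133/239 = 55.6% → Uptown
Northfield wins each credit group but Uptown wins overall — the comparison reverses. Northfield's applications skew toward subprime, which has a lower base rate.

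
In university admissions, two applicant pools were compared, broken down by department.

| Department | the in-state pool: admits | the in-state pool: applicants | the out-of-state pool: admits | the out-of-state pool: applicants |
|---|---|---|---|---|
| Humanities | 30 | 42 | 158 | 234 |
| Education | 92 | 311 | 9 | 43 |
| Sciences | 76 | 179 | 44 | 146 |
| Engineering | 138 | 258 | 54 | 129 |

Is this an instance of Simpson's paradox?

Yes

Humanities: the in-state pool 30/42 = 71.4%, the out-of-state pool 158/234 = 67.5% → the in-state pool
Education: the in-state pool 92/311 = 29.6%, the out-of-state pool 9/43 = 20.9% → the in-state pool
Sciences: the in-state pool 76/179 = 42.5%, the out-of-state pool 44/146 = 30.1% → the in-state pool
Engineering: the in-state pool 138/258 = 53.5%, the out-of-state pool 54/129 = 41.9% → the in-state pool
Overall: the in-state pool 336/790 = 42.5%, the out-of-state pool 265/552 = 48.0% → the out-of-state pool
The in-state pool wins each department group but the out-of-state pool wins overall — the comparison reverses. The in-state pool's applicants skew toward Education, which has a lower base rate.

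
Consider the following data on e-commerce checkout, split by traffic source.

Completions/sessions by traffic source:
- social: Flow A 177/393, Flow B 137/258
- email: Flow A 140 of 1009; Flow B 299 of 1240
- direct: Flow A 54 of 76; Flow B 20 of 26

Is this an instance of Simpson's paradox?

No

Social: Flow A 177/393 = 45.0%, Flow B 137/258 = 53.1% → Flow B
Email: Flow A 140/1009 = 13.9%, Flow B 299/1240 = 24.1% → Flow B
Direct: Flow A 54/76 = 71.1%, Flow B 20/26 = 76.9% → Flow B
Overall: Flow A 371/1478 = 25.1%, Flow B 456/1524 = 29.9% → Flow B
Flow B wins overall and in every traffic group — no reversal.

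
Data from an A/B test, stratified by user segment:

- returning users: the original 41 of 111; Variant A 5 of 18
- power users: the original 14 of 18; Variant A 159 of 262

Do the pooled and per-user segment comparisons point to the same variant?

No

Returning users: the original 41/111 = 36.9%, Variant A 5/18 = 27.8% → the original
Power users: the original 14/18 = 77.8%, Variant A 159/262 = 60.7% → the original
Overall: the original 55/129 = 42.6%, Variant A 164/280 = 58.6% → Variant A
The original wins each user group but Variant A wins overall — the comparison reverses. The original's views skew toward returning users, which has a lower base rate.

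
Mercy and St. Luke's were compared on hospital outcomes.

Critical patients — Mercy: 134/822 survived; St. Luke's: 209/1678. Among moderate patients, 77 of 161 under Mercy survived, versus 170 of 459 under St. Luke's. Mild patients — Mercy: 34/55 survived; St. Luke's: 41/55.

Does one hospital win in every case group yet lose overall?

Critical: Mercy 134/822 = 16.3%, St. Luke's 209/1678 = 12.5% → Mercy
Moderate: Mercy 77/161 = 47.8%, St. Luke's 170/459 = 37.0% → Mercy
Mild: Mercy 34/55 = 61.8%, St. Luke's 41/55 = 74.5% → St. Luke's
Overall: Mercy 245/1038 = 23.6%, St. Luke's 420/2192 = 19.2% → Mercy
Neither sweeps: Mercy wins 2 of 3 groups, St. Luke's wins 1. Mercy wins overall but not every group — no Simpson reversal.

No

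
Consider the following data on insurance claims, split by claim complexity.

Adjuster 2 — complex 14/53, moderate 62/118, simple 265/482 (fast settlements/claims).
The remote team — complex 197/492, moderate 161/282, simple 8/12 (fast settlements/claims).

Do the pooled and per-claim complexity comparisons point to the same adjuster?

Complex: Adjuster 2 14/53 = 26.4%, the remote team 197/492 = 40.0% → the remote team
Moderate: Adjuster 2 62/118 = 52.5%, the remote team 161/282 = 57.1% → the remote team
Simple: Adjuster 2 265/482 = 55.0%, the remote team 8/12 = 66.7% → the remote team
Overall: Adjuster 2 341/653 = 52.2%, the remote team 366/786 = 46.6% → Adjuster 2
The remote team wins each claim group but Adjuster 2 wins overall — the comparison reverses. The remote team's claims skew toward complex, which has a lower base rate.

No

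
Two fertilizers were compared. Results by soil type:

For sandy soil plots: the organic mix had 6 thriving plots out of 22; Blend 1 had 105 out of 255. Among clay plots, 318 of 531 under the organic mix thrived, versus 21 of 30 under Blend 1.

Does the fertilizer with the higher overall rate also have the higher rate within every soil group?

Sandy soil: the organic mix 6/22 = 27.3%, Blend 1 105/255 = 41.2% → Blend 1
Clay: the organic mix 318/531 = 59.9%, Blend 1 21/30 = 70.0% → Blend 1
Overall: the organic mix 324/553 = 58.6%, Blend 1 126/285 = 44.2% → the organic mix
Blend 1 wins each soil group but the organic mix wins overall — the comparison reverses. Blend 1's plots skew toward sandy soil, which has a lower base rate.

No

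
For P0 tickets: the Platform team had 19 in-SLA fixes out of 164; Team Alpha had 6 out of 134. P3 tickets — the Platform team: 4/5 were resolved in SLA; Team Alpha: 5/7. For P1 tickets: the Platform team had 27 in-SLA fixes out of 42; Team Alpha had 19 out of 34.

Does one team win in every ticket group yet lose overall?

No

P0: the Platform team 19/164 = 11.6%, Team Alpha 6/134 = 4.5% → the Platform team
P3: the Platform team 4/5 = 80.0%, Team Alpha 5/7 = 71.4% → the Platform team
P1: the Platform team 27/42 = 64.3%, Team Alpha 19/34 = 55.9% → the Platform team
Overall: the Platform team 50/211 = 23.7%, Team Alpha 30/175 = 17.1% → the Platform team
The Platform team wins overall and in every ticket group — no reversal.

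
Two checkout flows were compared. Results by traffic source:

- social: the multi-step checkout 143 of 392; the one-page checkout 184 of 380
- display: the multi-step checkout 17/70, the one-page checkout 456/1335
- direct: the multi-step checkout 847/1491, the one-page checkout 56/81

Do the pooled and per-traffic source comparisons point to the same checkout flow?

Social: the multi-step checkout 143/392 = 36.5%, the one-page checkout 184/380 = 48.4% → the one-page checkout
Display: the multi-step checkout 17/70 = 24.3%, the one-page checkout 456/1335 = 34.2% → the one-page checkout
Direct: the multi-step checkout 847/1491 = 56.8%, the one-page checkout 56/81 = 69.1% → the one-page checkout
Overall: the multi-step checkout 1007/1953 = 51.6%, the one-page checkout 696/1796 = 38.8% → the multi-step checkout
The one-page checkout wins each traffic group but the multi-step checkout wins overall — the comparison reverses. The one-page checkout's sessions skew toward display, which has a lower base rate.

No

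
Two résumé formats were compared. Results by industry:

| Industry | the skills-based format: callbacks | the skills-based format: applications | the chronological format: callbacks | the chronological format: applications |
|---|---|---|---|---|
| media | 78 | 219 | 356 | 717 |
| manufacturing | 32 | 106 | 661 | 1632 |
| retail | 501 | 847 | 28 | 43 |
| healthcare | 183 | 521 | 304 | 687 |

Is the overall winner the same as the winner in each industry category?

No

Media: the skills-based format 78/219 = 35.6%, the chronological format 356/717 = 49.7% → the chronological format
Manufacturing: the skills-based format 32/106 = 30.2%, the chronological format 661/1632 = 40.5% → the chronological format
Retail: the skills-based format 501/847 = 59.1%, the chronological format 28/43 = 65.1% → the chronological format
Healthcare: the skills-based format 183/521 = 35.1%, the chronological format 304/687 = 44.3% → the chronological format
Overall: the skills-based format 794/1693 = 46.9%, the chronological format 1349/3079 = 43.8% → the skills-based format
The chronological format wins each industry group but the skills-based format wins overall — the comparison reverses. The chronological format's applications skew toward manufacturing, which has a lower base rate.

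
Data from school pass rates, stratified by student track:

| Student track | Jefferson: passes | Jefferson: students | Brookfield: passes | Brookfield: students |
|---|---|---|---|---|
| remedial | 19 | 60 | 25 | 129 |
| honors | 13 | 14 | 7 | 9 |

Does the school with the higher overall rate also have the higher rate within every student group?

Yes

Remedial: Jefferson 19/60 = 31.7%, Brookfield 25/129 = 19.4% → Jefferson
Honors: Jefferson 13/14 = 92.9%, Brookfield 7/9 = 77.8% → Jefferson
Overall: Jefferson 32/74 = 43.2%, Brookfield 32/138 = 23.2% → Jefferson
Jefferson wins overall and in every student group — no reversal.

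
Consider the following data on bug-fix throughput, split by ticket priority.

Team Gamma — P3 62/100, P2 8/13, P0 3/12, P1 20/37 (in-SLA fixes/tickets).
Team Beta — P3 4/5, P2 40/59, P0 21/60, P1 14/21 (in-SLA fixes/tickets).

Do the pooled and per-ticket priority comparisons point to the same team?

No

P3: Team Gamma 62/100 = 62.0%, Team Beta 4/5 = 80.0% → Team Beta
P2: Team Gamma 8/13 = 61.5%, Team Beta 40/59 = 67.8% → Team Beta
P0: Team Gamma 3/12 = 25.0%, Team Beta 21/60 = 35.0% → Team Beta
P1: Team Gamma 20/37 = 54.1%, Team Beta 14/21 = 66.7% → Team Beta
Overall: Team Gamma 93/162 = 57.4%, Team Beta 79/145 = 54.5% → Team Gamma
Team Beta wins each ticket group but Team Gamma wins overall — the comparison reverses. Team Beta's tickets skew toward P0, which has a lower base rate.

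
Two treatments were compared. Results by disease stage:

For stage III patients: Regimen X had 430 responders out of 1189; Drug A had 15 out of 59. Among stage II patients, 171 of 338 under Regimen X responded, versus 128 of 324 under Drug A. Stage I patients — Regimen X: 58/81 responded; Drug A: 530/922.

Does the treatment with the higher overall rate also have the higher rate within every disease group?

No

Stage III: Regimen X 430/1189 = 36.2%, Drug A 15/59 = 25.4% → Regimen X
Stage II: Regimen X 171/338 = 50.6%, Drug A 128/324 = 39.5% → Regimen X
Stage I: Regimen X 58/81 = 71.6%, Drug A 530/922 = 57.5% → Regimen X
Overall: Regimen X 659/1608 = 41.0%, Drug A 673/1305 = 51.6% → Drug A
Regimen X wins each disease group but Drug A wins overall — the comparison reverses. Regimen X's patients skew toward stage III, which has a lower base rate.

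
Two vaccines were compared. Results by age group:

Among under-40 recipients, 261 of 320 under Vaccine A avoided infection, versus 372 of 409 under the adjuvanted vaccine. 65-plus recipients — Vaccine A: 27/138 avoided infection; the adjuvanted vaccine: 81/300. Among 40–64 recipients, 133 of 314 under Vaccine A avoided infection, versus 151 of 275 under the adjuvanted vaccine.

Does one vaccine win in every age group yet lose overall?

No

Under-40: Vaccine A 261/320 = 81.6%, the adjuvanted vaccine 372/409 = 91.0% → the adjuvanted vaccine
65-plus: Vaccine A 27/138 = 19.6%, the adjuvanted vaccine 81/300 = 27.0% → the adjuvanted vaccine
40–64: Vaccine A 133/314 = 42.4%, the adjuvanted vaccine 151/275 = 54.9% → the adjuvanted vaccine
Overall: Vaccine A 421/772 = 54.5%, the adjuvanted vaccine 604/984 = 61.4% → the adjuvanted vaccine
The adjuvanted vaccine wins overall and in every age group — no reversal.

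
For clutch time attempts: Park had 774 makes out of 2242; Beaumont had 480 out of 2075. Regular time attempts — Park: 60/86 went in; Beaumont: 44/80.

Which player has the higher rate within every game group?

Clutch time: Park 774/2242 = 34.5%, Beaumont 480/2075 = 23.1% → Park
Regular time: Park 60/86 = 69.8%, Beaumont 44/80 = 55.0% → Park
Park has the higher rate in both groups.

Park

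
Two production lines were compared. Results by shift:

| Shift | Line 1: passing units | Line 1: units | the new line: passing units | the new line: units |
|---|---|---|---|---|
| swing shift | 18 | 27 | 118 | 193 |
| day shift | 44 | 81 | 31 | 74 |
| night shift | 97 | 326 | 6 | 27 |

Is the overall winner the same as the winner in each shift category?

Swing shift: Line 1 18/27 = 66.7%, the new line 118/193 = 61.1% → Line 1
Day shift: Line 1 44/81 = 54.3%, the new line 31/74 = 41.9% → Line 1
Night shift: Line 1 97/326 = 29.8%, the new line 6/27 = 22.2% → Line 1
Overall: Line 1 159/434 = 36.6%, the new line 155/294 = 52.7% → the new line
Line 1 wins each shift group but the new line wins overall — the comparison reverses. Line 1's units skew toward night shift, which has a lower base rate.

No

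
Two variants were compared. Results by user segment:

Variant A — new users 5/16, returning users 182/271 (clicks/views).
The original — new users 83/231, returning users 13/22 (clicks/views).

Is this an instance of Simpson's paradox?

New users: Variant A 5/16 = 31.2%, the original 83/231 = 35.9% → the original
Returning users: Variant A 182/271 = 67.2%, the original 13/22 = 59.1% → Variant A
Overall: Variant A 187/287 = 65.2%, the original 96/253 = 37.9% → Variant A
Neither sweeps: Variant A wins 1 of 2 groups, the original wins 1. Variant A wins overall but not every group — no Simpson reversal.

No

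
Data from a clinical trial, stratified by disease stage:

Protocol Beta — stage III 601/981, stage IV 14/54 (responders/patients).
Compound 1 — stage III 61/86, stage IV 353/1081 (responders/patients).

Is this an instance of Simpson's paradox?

Stage III: Protocol Beta 601/981 = 61.3%, Compound 1 61/86 = 70.9% → Compound 1
Stage IV: Protocol Beta 14/54 = 25.9%, Compound 1 353/1081 = 32.7% → Compound 1
Overall: Protocol Beta 615/1035 = 59.4%, Compound 1 414/1167 = 35.5% → Protocol Beta
Compound 1 wins each disease group but Protocol Beta wins overall — the comparison reverses. Compound 1's patients skew toward stage IV, which has a lower base rate.

Yes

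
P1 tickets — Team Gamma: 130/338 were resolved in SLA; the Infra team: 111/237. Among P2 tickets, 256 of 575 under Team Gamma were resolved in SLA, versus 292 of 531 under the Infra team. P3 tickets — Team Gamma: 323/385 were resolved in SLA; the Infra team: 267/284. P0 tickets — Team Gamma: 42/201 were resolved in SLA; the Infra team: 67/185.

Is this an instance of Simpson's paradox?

No

P1: Team Gamma 130/338 = 38.5%, the Infra team 111/237 = 46.8% → the Infra team
P2: Team Gamma 256/575 = 44.5%, the Infra team 292/531 = 55.0% → the Infra team
P3: Team Gamma 323/385 = 83.9%, the Infra team 267/284 = 94.0% → the Infra team
P0: Team Gamma 42/201 = 20.9%, the Infra team 67/185 = 36.2% → the Infra team
Overall: Team Gamma 751/1499 = 50.1%, the Infra team 737/1237 = 59.6% → the Infra team
The Infra team wins overall and in every ticket group — no reversal.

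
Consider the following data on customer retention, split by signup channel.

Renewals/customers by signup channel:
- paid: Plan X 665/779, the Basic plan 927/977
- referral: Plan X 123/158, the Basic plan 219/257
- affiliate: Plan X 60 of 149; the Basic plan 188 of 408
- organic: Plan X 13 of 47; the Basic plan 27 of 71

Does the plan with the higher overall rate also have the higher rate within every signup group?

Yes

Paid: Plan X 665/779 = 85.4%, the Basic plan 927/977 = 94.9% → the Basic plan
Referral: Plan X 123/158 = 77.8%, the Basic plan 219/257 = 85.2% → the Basic plan
Affiliate: Plan X 60/149 = 40.3%, the Basic plan 188/408 = 46.1% → the Basic plan
Organic: Plan X 13/47 = 27.7%, the Basic plan 27/71 = 38.0% → the Basic plan
Overall: Plan X 861/1133 = 76.0%, the Basic plan 1361/1713 = 79.5% → the Basic plan
The Basic plan wins overall and in every signup group — no reversal.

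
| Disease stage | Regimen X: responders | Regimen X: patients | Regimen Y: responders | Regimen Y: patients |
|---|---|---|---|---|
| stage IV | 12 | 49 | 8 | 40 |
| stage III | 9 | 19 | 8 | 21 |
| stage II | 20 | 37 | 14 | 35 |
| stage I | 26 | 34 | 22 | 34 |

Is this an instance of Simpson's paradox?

Stage IV: Regimen X 12/49 = 24.5%, Regimen Y 8/40 = 20.0% → Regimen X
Stage III: Regimen X 9/19 = 47.4%, Regimen Y 8/21 = 38.1% → Regimen X
Stage II: Regimen X 20/37 = 54.1%, Regimen Y 14/35 = 40.0% → Regimen X
Stage I: Regimen X 26/34 = 76.5%, Regimen Y 22/34 = 64.7% → Regimen X
Overall: Regimen X 67/139 = 48.2%, Regimen Y 52/130 = 40.0% → Regimen X
Regimen X wins overall and in every disease group — no reversal.

No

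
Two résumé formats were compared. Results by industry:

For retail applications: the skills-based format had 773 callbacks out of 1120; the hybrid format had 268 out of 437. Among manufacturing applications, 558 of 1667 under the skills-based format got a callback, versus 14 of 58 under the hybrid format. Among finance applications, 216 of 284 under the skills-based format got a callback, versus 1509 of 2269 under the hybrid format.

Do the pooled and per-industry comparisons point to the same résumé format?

No

Retail: the skills-based format 773/1120 = 69.0%, the hybrid format 268/437 = 61.3% → the skills-based format
Manufacturing: the skills-based format 558/1667 = 33.5%, the hybrid format 14/58 = 24.1% → the skills-based format
Finance: the skills-based format 216/284 = 76.1%, the hybrid format 1509/2269 = 66.5% → the skills-based format
Overall: the skills-based format 1547/3071 = 50.4%, the hybrid format 1791/2764 = 64.8% → the hybrid format
The skills-based format wins each industry group but the hybrid format wins overall — the comparison reverses. The skills-based format's applications skew toward manufacturing, which has a lower base rate.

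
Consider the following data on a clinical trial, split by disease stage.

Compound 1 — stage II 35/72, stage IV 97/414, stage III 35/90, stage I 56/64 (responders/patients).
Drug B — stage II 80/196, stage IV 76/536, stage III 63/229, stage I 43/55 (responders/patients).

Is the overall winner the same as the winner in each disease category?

Stage II: Compound 1 35/72 = 48.6%, Drug B 80/196 = 40.8% → Compound 1
Stage IV: Compound 1 97/414 = 23.4%, Drug B 76/536 = 14.2% → Compound 1
Stage III: Compound 1 35/90 = 38.9%, Drug B 63/229 = 27.5% → Compound 1
Stage I: Compound 1 56/64 = 87.5%, Drug B 43/55 = 78.2% → Compound 1
Overall: Compound 1 223/640 = 34.8%, Drug B 262/1016 = 25.8% → Compound 1
Compound 1 wins overall and in every disease group — no reversal.

Yes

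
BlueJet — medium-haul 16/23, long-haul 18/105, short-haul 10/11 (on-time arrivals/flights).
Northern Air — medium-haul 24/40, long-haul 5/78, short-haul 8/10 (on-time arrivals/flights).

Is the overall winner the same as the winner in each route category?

Yes

Medium-haul: BlueJet 16/23 = 69.6%, Northern Air 24/40 = 60.0% → BlueJet
Long-haul: BlueJet 18/105 = 17.1%, Northern Air 5/78 = 6.4% → BlueJet
Short-haul: BlueJet 10/11 = 90.9%, Northern Air 8/10 = 80.0% → BlueJet
Overall: BlueJet 44/139 = 31.7%, Northern Air 37/128 = 28.9% → BlueJet
BlueJet wins overall and in every route group — no reversal.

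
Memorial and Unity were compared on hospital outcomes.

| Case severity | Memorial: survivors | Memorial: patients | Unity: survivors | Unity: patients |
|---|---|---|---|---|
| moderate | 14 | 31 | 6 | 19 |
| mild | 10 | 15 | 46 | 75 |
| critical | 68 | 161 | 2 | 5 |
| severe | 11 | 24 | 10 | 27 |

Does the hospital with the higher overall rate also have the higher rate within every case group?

No

Moderate: Memorial 14/31 = 45.2%, Unity 6/19 = 31.6% → Memorial
Mild: Memorial 10/15 = 66.7%, Unity 46/75 = 61.3% → Memorial
Critical: Memorial 68/161 = 42.2%, Unity 2/5 = 40.0% → Memorial
Severe: Memorial 11/24 = 45.8%, Unity 10/27 = 37.0% → Memorial
Overall: Memorial 103/231 = 44.6%, Unity 64/126 = 50.8% → Unity
Memorial wins each case group but Unity wins overall — the comparison reverses. Memorial's patients skew toward critical, which has a lower base rate.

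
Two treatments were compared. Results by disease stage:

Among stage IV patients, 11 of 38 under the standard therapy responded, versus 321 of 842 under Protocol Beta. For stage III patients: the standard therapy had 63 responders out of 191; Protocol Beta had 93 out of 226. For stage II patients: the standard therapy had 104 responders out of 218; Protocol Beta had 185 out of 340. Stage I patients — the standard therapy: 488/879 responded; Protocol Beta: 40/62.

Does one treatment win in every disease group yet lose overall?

Yes

Stage IV: the standard therapy 11/38 = 28.9%, Protocol Beta 321/842 = 38.1% → Protocol Beta
Stage III: the standard therapy 63/191 = 33.0%, Protocol Beta 93/226 = 41.2% → Protocol Beta
Stage II: the standard therapy 104/218 = 47.7%, Protocol Beta 185/340 = 54.4% → Protocol Beta
Stage I: the standard therapy 488/879 = 55.5%, Protocol Beta 40/62 = 64.5% → Protocol Beta
Overall: the standard therapy 666/1326 = 50.2%, Protocol Beta 639/1470 = 43.5% → the standard therapy
Protocol Beta wins each disease group but the standard therapy wins overall — the comparison reverses. Protocol Beta's patients skew toward stage IV, which has a lower base rate.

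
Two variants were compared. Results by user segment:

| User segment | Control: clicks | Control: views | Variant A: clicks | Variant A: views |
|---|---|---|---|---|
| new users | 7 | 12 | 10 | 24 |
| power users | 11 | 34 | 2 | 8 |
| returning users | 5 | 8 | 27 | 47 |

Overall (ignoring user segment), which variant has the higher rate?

Variant A

New users: Control 7/12 = 58.3%, Variant A 10/24 = 41.7% → Control
Power users: Control 11/34 = 32.4%, Variant A 2/8 = 25.0% → Control
Returning users: Control 5/8 = 62.5%, Variant A 27/47 = 57.4% → Control
Overall: Control 23/54 = 42.6%, Variant A 39/79 = 49.4% → Variant A
(Control wins every user group but Variant A wins overall — Control's views skew toward the low-rate power users group.)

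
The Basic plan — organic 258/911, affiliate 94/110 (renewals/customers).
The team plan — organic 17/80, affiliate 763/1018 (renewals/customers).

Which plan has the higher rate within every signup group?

Organic: the Basic plan 258/911 = 28.3%, the team plan 17/80 = 21.2% → the Basic plan
Affiliate: the Basic plan 94/110 = 85.5%, the team plan 763/1018 = 75.0% → the Basic plan
The Basic plan has the higher rate in both groups.

the Basic plan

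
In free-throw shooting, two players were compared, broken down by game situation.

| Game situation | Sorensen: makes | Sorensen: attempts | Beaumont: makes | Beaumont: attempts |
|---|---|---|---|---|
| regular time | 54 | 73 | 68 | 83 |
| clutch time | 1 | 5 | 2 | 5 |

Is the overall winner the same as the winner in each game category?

Yes

Regular time: Sorensen 54/73 = 74.0%, Beaumont 68/83 = 81.9% → Beaumont
Clutch time: Sorensen 1/5 = 20.0%, Beaumont 2/5 = 40.0% → Beaumont
Overall: Sorensen 55/78 = 70.5%, Beaumont 70/88 = 79.5% → Beaumont
Beaumont wins overall and in every game group — no reversal.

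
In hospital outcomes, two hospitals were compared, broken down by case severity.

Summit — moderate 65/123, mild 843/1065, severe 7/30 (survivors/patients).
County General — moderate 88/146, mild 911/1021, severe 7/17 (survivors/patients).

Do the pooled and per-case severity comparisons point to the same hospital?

Yes

Moderate: Summit 65/123 = 52.8%, County General 88/146 = 60.3% → County General
Mild: Summit 843/1065 = 79.2%, County General 911/1021 = 89.2% → County General
Severe: Summit 7/30 = 23.3%, County General 7/17 = 41.2% → County General
Overall: Summit 915/1218 = 75.1%, County General 1006/1184 = 85.0% → County General
County General wins overall and in every case group — no reversal.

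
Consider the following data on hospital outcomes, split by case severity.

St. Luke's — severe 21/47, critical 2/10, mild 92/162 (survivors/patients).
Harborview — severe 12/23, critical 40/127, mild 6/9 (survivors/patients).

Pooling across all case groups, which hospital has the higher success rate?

Severe: St. Luke's 21/47 = 44.7%, Harborview 12/23 = 52.2% → Harborview
Critical: St. Luke's 2/10 = 20.0%, Harborview 40/127 = 31.5% → Harborview
Mild: St. Luke's 92/162 = 56.8%, Harborview 6/9 = 66.7% → Harborview
Overall: St. Luke's 115/219 = 52.5%, Harborview 58/159 = 36.5% → St. Luke's
(Harborview wins every case group but St. Luke's wins overall — Harborview's patients skew toward the low-rate critical group.)

St. Luke's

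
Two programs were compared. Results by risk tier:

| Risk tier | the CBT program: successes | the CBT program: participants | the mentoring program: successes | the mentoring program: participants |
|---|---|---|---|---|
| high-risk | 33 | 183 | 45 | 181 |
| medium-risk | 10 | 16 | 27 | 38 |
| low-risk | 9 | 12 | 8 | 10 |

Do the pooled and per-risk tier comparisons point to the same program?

High-risk: the CBT program 33/183 = 18.0%, the mentoring program 45/181 = 24.9% → the mentoring program
Medium-risk: the CBT program 10/16 = 62.5%, the mentoring program 27/38 = 71.1% → the mentoring program
Low-risk: the CBT program 9/12 = 75.0%, the mentoring program 8/10 = 80.0% → the mentoring program
Overall: the CBT program 52/211 = 24.6%, the mentoring program 80/229 = 34.9% → the mentoring program
The mentoring program wins overall and in every risk group — no reversal.

Yes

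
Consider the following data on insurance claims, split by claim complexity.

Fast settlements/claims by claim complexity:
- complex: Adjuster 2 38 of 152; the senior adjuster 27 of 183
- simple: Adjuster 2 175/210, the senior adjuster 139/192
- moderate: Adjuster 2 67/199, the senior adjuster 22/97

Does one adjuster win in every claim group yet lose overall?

Complex: Adjuster 2 38/152 = 25.0%, the senior adjuster 27/183 = 14.8% → Adjuster 2
Simple: Adjuster 2 175/210 = 83.3%, the senior adjuster 139/192 = 72.4% → Adjuster 2
Moderate: Adjuster 2 67/199 = 33.7%, the senior adjuster 22/97 = 22.7% → Adjuster 2
Overall: Adjuster 2 280/561 = 49.9%, the senior adjuster 188/472 = 39.8% → Adjuster 2
Adjuster 2 wins overall and in every claim group — no reversal.

No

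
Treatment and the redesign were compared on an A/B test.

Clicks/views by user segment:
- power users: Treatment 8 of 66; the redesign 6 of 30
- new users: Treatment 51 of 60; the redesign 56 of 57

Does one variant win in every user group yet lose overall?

No

Power users: Treatment 8/66 = 12.1%, the redesign 6/30 = 20.0% → the redesign
New users: Treatment 51/60 = 85.0%, the redesign 56/57 = 98.2% → the redesign
Overall: Treatment 59/126 = 46.8%, the redesign 62/87 = 71.3% → the redesign
The redesign wins overall and in every user group — no reversal.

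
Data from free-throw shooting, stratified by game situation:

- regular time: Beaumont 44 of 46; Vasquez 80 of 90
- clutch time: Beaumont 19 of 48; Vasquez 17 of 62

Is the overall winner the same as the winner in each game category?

Regular time: Beaumont 44/46 = 95.7%, Vasquez 80/90 = 88.9% → Beaumont
Clutch time: Beaumont 19/48 = 39.6%, Vasquez 17/62 = 27.4% → Beaumont
Overall: Beaumont 63/94 = 67.0%, Vasquez 97/152 = 63.8% → Beaumont
Beaumont wins overall and in every game group — no reversal.

Yes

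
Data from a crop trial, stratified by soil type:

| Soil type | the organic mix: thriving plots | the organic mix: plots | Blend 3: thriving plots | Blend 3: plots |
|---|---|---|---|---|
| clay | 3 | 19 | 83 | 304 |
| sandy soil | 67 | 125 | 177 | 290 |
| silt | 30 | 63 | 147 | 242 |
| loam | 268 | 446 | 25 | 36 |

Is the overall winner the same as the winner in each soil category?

No

Clay: the organic mix 3/19 = 15.8%, Blend 3 83/304 = 27.3% → Blend 3
Sandy soil: the organic mix 67/125 = 53.6%, Blend 3 177/290 = 61.0% → Blend 3
Silt: the organic mix 30/63 = 47.6%, Blend 3 147/242 = 60.7% → Blend 3
Loam: the organic mix 268/446 = 60.1%, Blend 3 25/36 = 69.4% → Blend 3
Overall: the organic mix 368/653 = 56.4%, Blend 3 432/872 = 49.5% → the organic mix
Blend 3 wins each soil group but the organic mix wins overall — the comparison reverses. Blend 3's plots skew toward clay, which has a lower base rate.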